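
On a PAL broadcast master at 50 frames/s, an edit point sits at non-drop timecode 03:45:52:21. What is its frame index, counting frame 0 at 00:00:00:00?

677621

Total seconds to the label: (3 × 3600 + 45 × 60 + 52) = 13552.
Frame index = 13552 × 50 + 21 = 677621.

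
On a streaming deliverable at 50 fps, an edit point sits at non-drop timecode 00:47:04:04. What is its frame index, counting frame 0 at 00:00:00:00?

Total seconds to the label: (0 × 3600 + 47 × 60 + 4) = 2824.
Frame index = 2824 × 50 + 4 = 141204.

frame 141204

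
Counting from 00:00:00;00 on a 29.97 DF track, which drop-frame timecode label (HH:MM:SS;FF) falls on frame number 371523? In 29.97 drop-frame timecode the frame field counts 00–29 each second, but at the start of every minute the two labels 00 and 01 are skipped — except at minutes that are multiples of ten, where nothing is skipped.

Each 10-minute DF block holds 10 × 60 × 30 − 9 × 2 = 17982 frames. 371523 ÷ 17982 → 20 full blocks, remainder 11883.
Within the partial block the first minute is 1800 frames and each further minute 1798, so 6 further minute boundaries passed. Total skipped labels = 18 × 20 + 2 × 6 = 372.
Non-drop label index = 371523 + 372 = 371895; at 30 labels/s that is 03:26:36:15, i.e. DF 03:26:36;15.

03:26:36;15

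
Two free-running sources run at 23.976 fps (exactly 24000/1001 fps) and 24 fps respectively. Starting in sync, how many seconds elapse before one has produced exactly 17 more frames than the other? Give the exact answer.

17017/24 seconds

The gap grows by |24 − 24000/1001| = 24/1001 frames per second.
Time for a 17-frame gap: 17 ÷ (24/1001) = 17017/24 s.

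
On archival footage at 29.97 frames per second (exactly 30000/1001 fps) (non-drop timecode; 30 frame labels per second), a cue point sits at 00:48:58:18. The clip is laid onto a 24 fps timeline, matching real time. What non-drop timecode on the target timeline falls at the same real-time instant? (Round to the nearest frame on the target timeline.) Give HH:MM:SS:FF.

00:49:01:13

Source frame index: (0×3600 + 48×60 + 58) × 30 + 18 = 88158.
Real time: 88158 / (30000/1001) = 14707693/5000 s.
Target frame: (14707693/5000) × (24) = 44123079/625 ≈ 70596.926 → 70597.
At 24 labels/s: frame 70597 → 00:49:01:13.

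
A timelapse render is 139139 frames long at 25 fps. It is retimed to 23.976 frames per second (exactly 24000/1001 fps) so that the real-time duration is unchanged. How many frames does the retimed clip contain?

133440 frames

Target frames = source frames × (target rate / source rate) = 139139 × (24000/1001)/(25) = 139139 × 960/1001 = 133440.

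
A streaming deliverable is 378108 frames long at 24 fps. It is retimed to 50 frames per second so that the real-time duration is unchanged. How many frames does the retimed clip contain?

Target frames = source frames × (target rate / source rate) = 378108 × (50)/(24) = 378108 × 25/12 = 787725.

787725 frames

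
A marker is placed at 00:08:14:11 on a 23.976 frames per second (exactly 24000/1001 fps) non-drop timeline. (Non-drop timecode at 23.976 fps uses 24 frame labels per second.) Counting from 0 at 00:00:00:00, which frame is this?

Total seconds to the label: (0 × 3600 + 8 × 60 + 14) = 494.
Frame index = 494 × 24 + 11 = 11867.

frame 11867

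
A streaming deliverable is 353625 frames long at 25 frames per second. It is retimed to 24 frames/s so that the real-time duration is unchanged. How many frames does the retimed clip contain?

Target frames = source frames × (target rate / source rate) = 353625 × (24)/(25) = 353625 × 24/25 = 339480.

339480 frames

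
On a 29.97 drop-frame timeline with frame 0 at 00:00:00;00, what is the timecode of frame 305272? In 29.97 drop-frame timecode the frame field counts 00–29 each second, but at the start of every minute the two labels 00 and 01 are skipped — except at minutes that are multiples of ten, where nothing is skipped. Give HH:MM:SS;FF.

02:49:45;28

Each 10-minute DF block holds 10 × 60 × 30 − 9 × 2 = 17982 frames. 305272 ÷ 17982 → 16 full blocks, remainder 17560.
Within the partial block the first minute is 1800 frames and each further minute 1798, so 9 further minute boundaries passed. Total skipped labels = 18 × 16 + 2 × 9 = 306.
Non-drop label index = 305272 + 306 = 305578; at 30 labels/s that is 02:49:45:28, i.e. DF 02:49:45;28.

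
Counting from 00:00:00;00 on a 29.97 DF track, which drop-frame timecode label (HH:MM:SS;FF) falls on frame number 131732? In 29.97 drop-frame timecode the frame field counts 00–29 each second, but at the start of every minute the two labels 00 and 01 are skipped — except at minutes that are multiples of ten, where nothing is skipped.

01:13:15;14

Each 10-minute DF block holds 10 × 60 × 30 − 9 × 2 = 17982 frames. 131732 ÷ 17982 → 7 full blocks, remainder 5858.
Within the partial block the first minute is 1800 frames and each further minute 1798, so 3 further minute boundaries passed. Total skipped labels = 18 × 7 + 2 × 3 = 132.
Non-drop label index = 131732 + 132 = 131864; at 30 labels/s that is 01:13:15:14, i.e. DF 01:13:15;14.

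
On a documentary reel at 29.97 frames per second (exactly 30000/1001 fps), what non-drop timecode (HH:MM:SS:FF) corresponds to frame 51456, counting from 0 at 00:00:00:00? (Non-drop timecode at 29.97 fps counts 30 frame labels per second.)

00:28:35:06

51456 ÷ 30 = 1715 full seconds, remainder 6 frames.
1715 s = 0 h 28 min 35 s.
Timecode: 00:28:35:06.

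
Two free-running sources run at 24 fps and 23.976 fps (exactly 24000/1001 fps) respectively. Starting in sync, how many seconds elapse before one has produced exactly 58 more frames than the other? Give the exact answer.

29029/12 seconds

The gap grows by |24000/1001 − 24| = 24/1001 frames per second.
Time for a 58-frame gap: 58 ÷ (24/1001) = 29029/12 s.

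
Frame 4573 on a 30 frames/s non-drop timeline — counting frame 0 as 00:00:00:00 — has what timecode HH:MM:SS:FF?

4573 ÷ 30 = 152 full seconds, remainder 13 frames.
152 s = 0 h 2 min 32 s.
Timecode: 00:02:32:13.

00:02:32:13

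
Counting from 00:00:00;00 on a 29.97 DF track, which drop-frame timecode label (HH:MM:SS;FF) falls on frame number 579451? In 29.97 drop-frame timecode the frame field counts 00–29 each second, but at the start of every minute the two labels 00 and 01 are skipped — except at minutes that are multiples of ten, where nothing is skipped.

05:22:14;11

Each 10-minute DF block holds 10 × 60 × 30 − 9 × 2 = 17982 frames. 579451 ÷ 17982 → 32 full blocks, remainder 4027.
Within the partial block the first minute is 1800 frames and each further minute 1798, so 2 further minute boundaries passed. Total skipped labels = 18 × 32 + 2 × 2 = 580.
Non-drop label index = 579451 + 580 = 580031; at 30 labels/s that is 05:22:14:11, i.e. DF 05:22:14;11.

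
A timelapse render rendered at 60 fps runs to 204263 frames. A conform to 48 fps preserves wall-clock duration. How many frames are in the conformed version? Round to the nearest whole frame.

Frames at target rate = 204263 × (48) / (60) = 817052/5 ≈ 163410.400.
Nearest whole frame: 163410.

163410 frames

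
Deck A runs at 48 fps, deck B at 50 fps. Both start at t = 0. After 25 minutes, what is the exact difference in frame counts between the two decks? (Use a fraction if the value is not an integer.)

3000 frames

25 min = 1500 s.
A emits 48 × 1500 = 72000 frames; B emits 50 × 1500 = 75000.
Difference = 3000 frames; B is ahead of A.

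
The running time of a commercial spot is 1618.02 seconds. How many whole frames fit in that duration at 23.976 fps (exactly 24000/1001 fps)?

Frames = 1618.02 × 24000/1001 = 38832480/1001 ≈ 38793.6863.
Complete frames: 38793.

38793 frames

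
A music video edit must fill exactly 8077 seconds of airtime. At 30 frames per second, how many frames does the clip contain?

Frames = 8077 × 30 = 242310.

242310 frames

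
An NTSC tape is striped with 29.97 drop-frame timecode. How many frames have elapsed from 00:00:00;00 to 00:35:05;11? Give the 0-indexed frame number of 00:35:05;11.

63097

As if non-drop at 30 labels/s: (0 × 3600 + 35 × 60 + 5) × 30 + 11 = 63161.
Minute boundaries passed: 35; those not divisible by 10: 35 − 3 = 32; dropped labels = 2 × 32 = 64.
Actual frame index = 63161 − 64 = 63097.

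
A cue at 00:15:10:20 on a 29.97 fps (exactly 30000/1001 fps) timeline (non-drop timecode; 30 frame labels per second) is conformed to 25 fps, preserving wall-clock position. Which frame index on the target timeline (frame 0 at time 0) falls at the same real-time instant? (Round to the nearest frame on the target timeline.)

frame 22789

Source frame index: (0×3600 + 15×60 + 10) × 30 + 20 = 27320.
Real time: 27320 / (30000/1001) = 683683/750 s.
Target frame: (683683/750) × (25) = 683683/30 ≈ 22789.433 → 22789.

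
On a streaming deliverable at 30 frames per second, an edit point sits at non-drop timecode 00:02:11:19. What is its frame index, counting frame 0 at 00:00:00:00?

frame 3949

Total seconds to the label: (0 × 3600 + 2 × 60 + 11) = 131.
Frame index = 131 × 30 + 19 = 3949.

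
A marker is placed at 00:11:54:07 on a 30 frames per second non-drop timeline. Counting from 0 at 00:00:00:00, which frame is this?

frame 21427

Total seconds to the label: (0 × 3600 + 11 × 60 + 54) = 714.
Frame index = 714 × 30 + 7 = 21427.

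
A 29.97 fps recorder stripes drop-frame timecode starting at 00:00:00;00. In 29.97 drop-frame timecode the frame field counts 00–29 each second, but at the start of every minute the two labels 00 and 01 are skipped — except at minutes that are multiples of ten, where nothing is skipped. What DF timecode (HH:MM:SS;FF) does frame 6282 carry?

00:03:29;18

Ten DF minutes hold 17982 frames, so frame 6282 lies in block 0 (frames 0–17981) with 6282 frames into that block.
The block's first minute is 1800 frames and the rest 1798 each; 6282 frames reaches minute 3, so 0 × 18 + 3 × 2 = 6 labels have been skipped so far.
Adding those back, label number 6282 + 6 = 6288 at 30 labels/s is 209 s + 18 f = 0 h 3 min 29 s frame 18, i.e. 00:03:29;18.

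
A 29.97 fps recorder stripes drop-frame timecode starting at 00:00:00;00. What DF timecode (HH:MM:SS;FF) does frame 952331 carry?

Each 10-minute DF block holds 10 × 60 × 30 − 9 × 2 = 17982 frames. 952331 ÷ 17982 → 52 full blocks, remainder 17267.
Within the partial block the first minute is 1800 frames and each further minute 1798, so 9 further minute boundaries passed. Total skipped labels = 18 × 52 + 2 × 9 = 954.
Non-drop label index = 952331 + 954 = 953285; at 30 labels/s that is 08:49:36:05, i.e. DF 08:49:36;05.

08:49:36;05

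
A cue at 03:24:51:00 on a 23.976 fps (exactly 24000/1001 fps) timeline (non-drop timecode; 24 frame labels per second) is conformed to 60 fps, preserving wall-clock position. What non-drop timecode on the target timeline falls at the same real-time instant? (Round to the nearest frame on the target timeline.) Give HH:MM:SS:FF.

03:25:03:17

Source frame index: (3×3600 + 24×60 + 51) × 24 + 0 = 294984.
Real time: 294984 / (24000/1001) = 12303291/1000 s.
Target frame: (12303291/1000) × (60) = 36909873/50 ≈ 738197.460 → 738197.
At 60 labels/s: frame 738197 → 03:25:03:17.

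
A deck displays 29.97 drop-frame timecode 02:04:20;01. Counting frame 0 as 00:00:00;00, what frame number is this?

As if non-drop at 30 labels/s: (2 × 3600 + 4 × 60 + 20) × 30 + 1 = 223801.
Minute boundaries passed: 124; those not divisible by 10: 124 − 12 = 112; dropped labels = 2 × 112 = 224.
Actual frame index = 223801 − 224 = 223577.

223577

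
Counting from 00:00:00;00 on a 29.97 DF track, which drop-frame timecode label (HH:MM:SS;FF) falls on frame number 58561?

00:32:33;29

Each 10-minute DF block holds 10 × 60 × 30 − 9 × 2 = 17982 frames. 58561 ÷ 17982 → 3 full blocks, remainder 4615.
Within the partial block the first minute is 1800 frames and each further minute 1798, so 2 further minute boundaries passed. Total skipped labels = 18 × 3 + 2 × 2 = 58.
Non-drop label index = 58561 + 58 = 58619; at 30 labels/s that is 00:32:33:29, i.e. DF 00:32:33;29.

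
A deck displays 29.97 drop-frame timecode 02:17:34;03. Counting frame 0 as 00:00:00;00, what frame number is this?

247375

Complete 10-minute blocks: 13, each 17982 frames → 233766.
Remaining 7 whole minutes in the current block: 1800 + 6 × 1798 = 12588 frames.
Within the current minute: 34 × 30 + 3 − 2 = 1021 (labels ;00/;01 skipped at this minute). Total = 233766 + 12588 + 1021 = 247375.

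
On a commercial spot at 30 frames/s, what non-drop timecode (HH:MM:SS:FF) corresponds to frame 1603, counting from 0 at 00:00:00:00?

00:00:53:13

1603 ÷ 30 = 53 full seconds, remainder 13 frames.
53 s = 0 h 0 min 53 s.
Timecode: 00:00:53:13.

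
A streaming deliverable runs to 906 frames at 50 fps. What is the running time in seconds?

Running time = 906 / (50) = 18.12 s.

18.12 seconds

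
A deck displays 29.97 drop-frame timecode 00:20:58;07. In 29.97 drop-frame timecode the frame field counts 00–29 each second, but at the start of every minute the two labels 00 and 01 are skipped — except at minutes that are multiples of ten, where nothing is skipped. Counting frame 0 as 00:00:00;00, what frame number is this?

37711

Complete 10-minute blocks: 2, each 17982 frames → 35964.
Remaining 0 whole minutes in the current block: 0 frames.
Within the current minute: 58 × 30 + 7 = 1747. Total = 35964 + 0 + 1747 = 37711.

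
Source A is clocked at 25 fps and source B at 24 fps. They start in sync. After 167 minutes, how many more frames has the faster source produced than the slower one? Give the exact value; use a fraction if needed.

167 min = 10020 s.
A emits 25 × 10020 = 250500 frames; B emits 24 × 10020 = 240480.
Difference = 10020 frames; B is behind A.

10020 frames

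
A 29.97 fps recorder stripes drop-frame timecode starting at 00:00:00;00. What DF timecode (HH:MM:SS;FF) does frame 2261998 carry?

20:57:55;12

Each 10-minute DF block holds 10 × 60 × 30 − 9 × 2 = 17982 frames. 2261998 ÷ 17982 → 125 full blocks, remainder 14248.
Within the partial block the first minute is 1800 frames and each further minute 1798, so 7 further minute boundaries passed. Total skipped labels = 18 × 125 + 2 × 7 = 2264.
Non-drop label index = 2261998 + 2264 = 2264262; at 30 labels/s that is 20:57:55:12, i.e. DF 20:57:55;12.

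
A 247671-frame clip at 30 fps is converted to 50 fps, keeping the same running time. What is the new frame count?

Target frames = source frames × (target rate / source rate) = 247671 × (50)/(30) = 247671 × 5/3 = 412785.

412785 frames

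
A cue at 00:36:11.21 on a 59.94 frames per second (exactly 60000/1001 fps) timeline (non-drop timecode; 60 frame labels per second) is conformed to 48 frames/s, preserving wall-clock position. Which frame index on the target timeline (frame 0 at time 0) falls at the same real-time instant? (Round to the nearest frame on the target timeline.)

frame 104329

Source frame index: (0×3600 + 36×60 + 11) × 60 + 21 = 130281.
Real time: 130281 / (60000/1001) = 43470427/20000 s.
Target frame: (43470427/20000) × (48) = 130411281/1250 ≈ 104329.025 → 104329.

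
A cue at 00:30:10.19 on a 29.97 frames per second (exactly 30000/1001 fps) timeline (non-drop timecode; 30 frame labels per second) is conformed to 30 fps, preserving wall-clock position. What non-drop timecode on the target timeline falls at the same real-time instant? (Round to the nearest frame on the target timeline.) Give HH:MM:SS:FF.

00:30:12:13

Source frame index: (0×3600 + 30×60 + 10) × 30 + 19 = 54319.
Real time: 54319 / (30000/1001) = 54373319/30000 s.
Target frame: (54373319/30000) × (30) = 54373319/1000 ≈ 54373.319 → 54373.
At 30 labels/s: frame 54373 → 00:30:12:13.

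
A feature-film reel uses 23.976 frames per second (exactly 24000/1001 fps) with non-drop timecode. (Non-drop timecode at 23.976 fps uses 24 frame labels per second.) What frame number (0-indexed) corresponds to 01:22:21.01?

Total seconds to the label: (1 × 3600 + 22 × 60 + 21) = 4941.
Frame index = 4941 × 24 + 1 = 118585.

frame 118585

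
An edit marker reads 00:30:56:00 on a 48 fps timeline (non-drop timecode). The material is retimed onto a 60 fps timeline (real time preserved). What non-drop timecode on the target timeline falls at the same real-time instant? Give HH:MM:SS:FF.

00:30:56:00

Source frame index: (0×3600 + 30×60 + 56) × 48 + 0 = 89088.
Real time: 89088 / (48) = 1856 s.
Target frame: (1856) × (60) = 111360.
At 60 labels/s: frame 111360 → 00:30:56:00.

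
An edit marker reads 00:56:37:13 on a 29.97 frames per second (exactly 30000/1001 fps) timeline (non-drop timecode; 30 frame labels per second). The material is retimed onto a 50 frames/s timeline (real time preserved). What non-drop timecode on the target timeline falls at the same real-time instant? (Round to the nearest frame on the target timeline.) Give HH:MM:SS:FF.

00:56:40:42

Source frame index: (0×3600 + 56×60 + 37) × 30 + 13 = 101923.
Real time: 101923 / (30000/1001) = 102024923/30000 s.
Target frame: (102024923/30000) × (50) = 102024923/600 ≈ 170041.538 → 170042.
At 50 labels/s: frame 170042 → 00:56:40:42.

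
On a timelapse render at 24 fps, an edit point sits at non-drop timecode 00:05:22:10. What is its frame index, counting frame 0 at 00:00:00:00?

Total seconds to the label: (0 × 3600 + 5 × 60 + 22) = 322.
Frame index = 322 × 24 + 10 = 7738.

7738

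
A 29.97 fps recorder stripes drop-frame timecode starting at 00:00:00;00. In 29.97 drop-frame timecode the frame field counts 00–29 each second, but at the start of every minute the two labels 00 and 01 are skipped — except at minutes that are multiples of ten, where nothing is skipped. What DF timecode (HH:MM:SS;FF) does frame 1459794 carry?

Ten DF minutes hold 17982 frames, so frame 1459794 lies in block 81 (frames 1456542–1474523) with 3252 frames into that block.
The block's first minute is 1800 frames and the rest 1798 each; 3252 frames reaches minute 1, so 81 × 18 + 1 × 2 = 1460 labels have been skipped so far.
Adding those back, label number 1459794 + 1460 = 1461254 at 30 labels/s is 48708 s + 14 f = 13 h 31 min 48 s frame 14, i.e. 13:31:48;14.

13:31:48;14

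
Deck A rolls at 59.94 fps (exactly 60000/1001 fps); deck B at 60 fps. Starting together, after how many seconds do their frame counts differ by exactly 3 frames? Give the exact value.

The gap grows by |60 − 60000/1001| = 60/1001 frames per second.
Time for a 3-frame gap: 3 ÷ (60/1001) = 50.05 s.

50.05 seconds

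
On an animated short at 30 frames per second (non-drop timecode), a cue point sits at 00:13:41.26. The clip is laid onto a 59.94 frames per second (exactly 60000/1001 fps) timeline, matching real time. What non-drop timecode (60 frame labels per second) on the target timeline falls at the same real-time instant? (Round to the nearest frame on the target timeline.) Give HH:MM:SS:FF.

Source frame index: (0×3600 + 13×60 + 41) × 30 + 26 = 24656.
Real time: 24656 / (30) = 12328/15 s.
Target frame: (12328/15) × (60000/1001) = 49312000/1001 ≈ 49262.737 → 49263.
At 60 labels/s: frame 49263 → 00:13:41:03.

00:13:41:03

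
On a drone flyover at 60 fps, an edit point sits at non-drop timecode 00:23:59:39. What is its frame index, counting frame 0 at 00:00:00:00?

Total seconds to the label: (0 × 3600 + 23 × 60 + 59) = 1439.
Frame index = 1439 × 60 + 39 = 86379.

frame 86379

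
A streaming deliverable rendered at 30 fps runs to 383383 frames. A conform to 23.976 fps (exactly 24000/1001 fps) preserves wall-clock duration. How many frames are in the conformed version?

306400 frames

Target frames = source frames × (target rate / source rate) = 383383 × (24000/1001)/(30) = 383383 × 800/1001 = 306400.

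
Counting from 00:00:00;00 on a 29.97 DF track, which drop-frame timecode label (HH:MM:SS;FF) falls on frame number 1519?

00:00:50;19

Each 10-minute DF block holds 10 × 60 × 30 − 9 × 2 = 17982 frames. 1519 ÷ 17982 → 0 full blocks, remainder 1519.
Within the partial block the first minute is 1800 frames and each further minute 1798, so 0 further minute boundaries passed. Total skipped labels = 18 × 0 + 2 × 0 = 0.
Non-drop label index = 1519 + 0 = 1519; at 30 labels/s that is 00:00:50:19, i.e. DF 00:00:50;19.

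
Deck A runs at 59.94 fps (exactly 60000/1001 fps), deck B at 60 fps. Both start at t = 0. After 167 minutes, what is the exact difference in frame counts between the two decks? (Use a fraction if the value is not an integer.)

601200/1001 frames

167 min = 10020 s.
A emits 60000/1001 × 10020 = 601200000/1001 frames; B emits 60 × 10020 = 601200.
Difference = 601200/1001 frames (≈ 600.5994); B is ahead of A.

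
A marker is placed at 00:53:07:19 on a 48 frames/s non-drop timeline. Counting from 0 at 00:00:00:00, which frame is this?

Total seconds to the label: (0 × 3600 + 53 × 60 + 7) = 3187.
Frame index = 3187 × 48 + 19 = 152995.

frame 152995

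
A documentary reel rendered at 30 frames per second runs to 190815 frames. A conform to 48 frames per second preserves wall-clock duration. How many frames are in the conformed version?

Target frames = source frames × (target rate / source rate) = 190815 × (48)/(30) = 190815 × 8/5 = 305304.

305304 frames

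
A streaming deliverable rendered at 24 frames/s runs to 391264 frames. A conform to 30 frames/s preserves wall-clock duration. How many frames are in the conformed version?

489080 frames

Target frames = source frames × (target rate / source rate) = 391264 × (30)/(24) = 391264 × 5/4 = 489080.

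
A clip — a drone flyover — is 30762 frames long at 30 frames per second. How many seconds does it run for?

1025.4 seconds

Running time = 30762 / (30) = 1025.4 s.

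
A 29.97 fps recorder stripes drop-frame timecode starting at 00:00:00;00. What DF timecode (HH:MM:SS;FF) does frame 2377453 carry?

22:02:07;23

Ten DF minutes hold 17982 frames, so frame 2377453 lies in block 132 (frames 2373624–2391605) with 3829 frames into that block.
The block's first minute is 1800 frames and the rest 1798 each; 3829 frames reaches minute 2, so 132 × 18 + 2 × 2 = 2380 labels have been skipped so far.
Adding those back, label number 2377453 + 2380 = 2379833 at 30 labels/s is 79327 s + 23 f = 22 h 2 min 7 s frame 23, i.e. 22:02:07;23.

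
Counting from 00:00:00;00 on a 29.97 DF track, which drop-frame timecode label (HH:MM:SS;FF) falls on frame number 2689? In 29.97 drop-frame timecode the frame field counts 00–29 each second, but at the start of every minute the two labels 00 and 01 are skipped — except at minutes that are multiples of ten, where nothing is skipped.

00:01:29;21

Ten DF minutes hold 17982 frames, so frame 2689 lies in block 0 (frames 0–17981) with 2689 frames into that block.
The block's first minute is 1800 frames and the rest 1798 each; 2689 frames reaches minute 1, so 0 × 18 + 1 × 2 = 2 labels have been skipped so far.
Adding those back, label number 2689 + 2 = 2691 at 30 labels/s is 89 s + 21 f = 0 h 1 min 29 s frame 21, i.e. 00:01:29;21.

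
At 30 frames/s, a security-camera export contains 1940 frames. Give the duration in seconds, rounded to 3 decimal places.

64.667 seconds

Running time = 1940 × 1/30 = 194/3 s ≈ 64.667 s.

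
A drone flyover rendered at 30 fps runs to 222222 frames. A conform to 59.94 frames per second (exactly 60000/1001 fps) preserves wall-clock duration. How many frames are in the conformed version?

Target frames = source frames × (target rate / source rate) = 222222 × (60000/1001)/(30) = 222222 × 2000/1001 = 444000.

444000 frames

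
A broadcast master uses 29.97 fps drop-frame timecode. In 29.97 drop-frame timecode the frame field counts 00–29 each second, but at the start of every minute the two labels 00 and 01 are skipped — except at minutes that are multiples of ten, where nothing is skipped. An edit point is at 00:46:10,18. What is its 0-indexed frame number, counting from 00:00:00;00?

83034

Complete 10-minute blocks: 4, each 17982 frames → 71928.
Remaining 6 whole minutes in the current block: 1800 + 5 × 1798 = 10790 frames.
Within the current minute: 10 × 30 + 18 − 2 = 316 (labels ;00/;01 skipped at this minute). Total = 71928 + 10790 + 316 = 83034.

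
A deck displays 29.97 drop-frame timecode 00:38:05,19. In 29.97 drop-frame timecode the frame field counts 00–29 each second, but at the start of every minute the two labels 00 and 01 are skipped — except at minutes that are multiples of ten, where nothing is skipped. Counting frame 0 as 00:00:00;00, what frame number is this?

As if non-drop at 30 labels/s: (0 × 3600 + 38 × 60 + 5) × 30 + 19 = 68569.
Minute boundaries passed: 38; those not divisible by 10: 38 − 3 = 35; dropped labels = 2 × 35 = 70.
Actual frame index = 68569 − 70 = 68499.

68499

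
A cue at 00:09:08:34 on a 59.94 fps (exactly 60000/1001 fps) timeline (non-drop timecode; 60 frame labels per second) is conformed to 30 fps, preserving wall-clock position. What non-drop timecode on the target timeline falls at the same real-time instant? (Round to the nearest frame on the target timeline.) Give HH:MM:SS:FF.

00:09:09:03

Source frame index: (0×3600 + 9×60 + 8) × 60 + 34 = 32914.
Real time: 32914 / (60000/1001) = 16473457/30000 s.
Target frame: (16473457/30000) × (30) = 16473457/1000 ≈ 16473.457 → 16473.
At 30 labels/s: frame 16473 → 00:09:09:03.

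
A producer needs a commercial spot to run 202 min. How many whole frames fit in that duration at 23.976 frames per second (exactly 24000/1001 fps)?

202 min = 12120 s.
Frames = 12120 × 24000/1001 = 290880000/1001 ≈ 290589.4106.
Complete frames: 290589.

290589 frames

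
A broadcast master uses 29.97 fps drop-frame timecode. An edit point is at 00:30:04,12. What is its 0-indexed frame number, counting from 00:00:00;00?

54078

As if non-drop at 30 labels/s: (0 × 3600 + 30 × 60 + 4) × 30 + 12 = 54132.
Minute boundaries passed: 30; those not divisible by 10: 30 − 3 = 27; dropped labels = 2 × 27 = 54.
Actual frame index = 54132 − 54 = 54078.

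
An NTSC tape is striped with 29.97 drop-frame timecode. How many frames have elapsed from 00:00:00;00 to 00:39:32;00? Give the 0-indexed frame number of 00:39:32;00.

71088

As if non-drop at 30 labels/s: (0 × 3600 + 39 × 60 + 32) × 30 + 0 = 71160.
Minute boundaries passed: 39; those not divisible by 10: 39 − 3 = 36; dropped labels = 2 × 36 = 72.
Actual frame index = 71160 − 72 = 71088.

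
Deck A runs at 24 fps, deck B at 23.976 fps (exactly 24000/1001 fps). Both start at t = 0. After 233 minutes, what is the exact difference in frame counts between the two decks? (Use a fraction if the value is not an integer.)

233 min = 13980 s.
A emits 24 × 13980 = 335520 frames; B emits 24000/1001 × 13980 = 335520000/1001.
Difference = 335520/1001 frames (≈ 335.1848); B is behind A.

335520/1001 frames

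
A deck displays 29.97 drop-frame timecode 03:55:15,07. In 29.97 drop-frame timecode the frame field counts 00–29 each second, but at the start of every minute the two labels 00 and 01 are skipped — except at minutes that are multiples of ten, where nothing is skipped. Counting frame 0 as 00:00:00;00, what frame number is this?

As if non-drop at 30 labels/s: (3 × 3600 + 55 × 60 + 15) × 30 + 7 = 423457.
Minute boundaries passed: 235; those not divisible by 10: 235 − 23 = 212; dropped labels = 2 × 212 = 424.
Actual frame index = 423457 − 424 = 423033.

423033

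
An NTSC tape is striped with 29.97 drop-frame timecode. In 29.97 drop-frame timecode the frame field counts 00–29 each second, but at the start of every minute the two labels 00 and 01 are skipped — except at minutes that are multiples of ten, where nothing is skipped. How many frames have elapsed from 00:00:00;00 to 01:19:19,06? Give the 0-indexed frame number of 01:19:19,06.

Complete 10-minute blocks: 7, each 17982 frames → 125874.
Remaining 9 whole minutes in the current block: 1800 + 8 × 1798 = 16184 frames.
Within the current minute: 19 × 30 + 6 − 2 = 574 (labels ;00/;01 skipped at this minute). Total = 125874 + 16184 + 574 = 142632.

142632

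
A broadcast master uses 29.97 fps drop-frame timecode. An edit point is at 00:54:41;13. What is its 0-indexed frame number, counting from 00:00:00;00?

98345

Complete 10-minute blocks: 5, each 17982 frames → 89910.
Remaining 4 whole minutes in the current block: 1800 + 3 × 1798 = 7194 frames.
Within the current minute: 41 × 30 + 13 − 2 = 1241 (labels ;00/;01 skipped at this minute). Total = 89910 + 7194 + 1241 = 98345.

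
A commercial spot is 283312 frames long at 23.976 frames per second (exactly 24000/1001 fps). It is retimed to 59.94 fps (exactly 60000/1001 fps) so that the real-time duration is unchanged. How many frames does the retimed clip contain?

Target frames = source frames × (target rate / source rate) = 283312 × (60000/1001)/(24000/1001) = 283312 × 5/2 = 708280.

708280 frames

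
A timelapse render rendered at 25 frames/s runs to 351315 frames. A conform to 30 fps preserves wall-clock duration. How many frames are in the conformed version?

421578 frames

Target frames = source frames × (target rate / source rate) = 351315 × (30)/(25) = 351315 × 6/5 = 421578.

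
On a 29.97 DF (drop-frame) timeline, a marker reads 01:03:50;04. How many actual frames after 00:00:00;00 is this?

114790

Complete 10-minute blocks: 6, each 17982 frames → 107892.
Remaining 3 whole minutes in the current block: 1800 + 2 × 1798 = 5396 frames.
Within the current minute: 50 × 30 + 4 − 2 = 1502 (labels ;00/;01 skipped at this minute). Total = 107892 + 5396 + 1502 = 114790.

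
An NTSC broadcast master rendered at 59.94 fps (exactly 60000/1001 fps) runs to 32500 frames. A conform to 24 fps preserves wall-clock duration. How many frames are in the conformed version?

Target frames = source frames × (target rate / source rate) = 32500 × (24)/(60000/1001) = 32500 × 1001/2500 = 13013.

13013 frames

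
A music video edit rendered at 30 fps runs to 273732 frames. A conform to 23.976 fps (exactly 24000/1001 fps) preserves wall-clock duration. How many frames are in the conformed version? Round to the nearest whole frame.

218767 frames

Frames at target rate = 273732 × (24000/1001) / (30) = 218985600/1001 ≈ 218766.833.
Nearest whole frame: 218767.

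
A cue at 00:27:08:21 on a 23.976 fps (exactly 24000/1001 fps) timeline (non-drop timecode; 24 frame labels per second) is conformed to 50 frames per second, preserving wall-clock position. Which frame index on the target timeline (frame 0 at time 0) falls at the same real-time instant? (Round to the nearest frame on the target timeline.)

frame 81525

Source frame index: (0×3600 + 27×60 + 8) × 24 + 21 = 39093.
Real time: 39093 / (24000/1001) = 13044031/8000 s.
Target frame: (13044031/8000) × (50) = 13044031/160 ≈ 81525.194 → 81525.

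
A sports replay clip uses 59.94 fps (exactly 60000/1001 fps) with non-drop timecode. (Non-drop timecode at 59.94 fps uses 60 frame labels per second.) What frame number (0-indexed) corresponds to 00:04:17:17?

frame 15437

Total seconds to the label: (0 × 3600 + 4 × 60 + 17) = 257.
Frame index = 257 × 60 + 17 = 15437.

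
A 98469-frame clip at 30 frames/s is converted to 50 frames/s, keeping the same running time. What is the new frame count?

164115 frames

Frames at target rate = 98469 × (50) / (30) = 164115.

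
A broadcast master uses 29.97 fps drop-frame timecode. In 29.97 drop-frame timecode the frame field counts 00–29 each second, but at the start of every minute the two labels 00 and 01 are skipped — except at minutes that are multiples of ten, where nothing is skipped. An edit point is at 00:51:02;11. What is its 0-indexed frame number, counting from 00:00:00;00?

Complete 10-minute blocks: 5, each 17982 frames → 89910.
Remaining 1 whole minute in the current block: 1800 + 0 × 1798 = 1800 frames.
Within the current minute: 2 × 30 + 11 − 2 = 69 (labels ;00/;01 skipped at this minute). Total = 89910 + 1800 + 69 = 91779.

91779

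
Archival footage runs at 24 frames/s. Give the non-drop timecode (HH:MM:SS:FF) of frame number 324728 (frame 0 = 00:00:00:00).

324728 ÷ 24 = 13530 full seconds, remainder 8 frames.
13530 s = 3 h 45 min 30 s.
Timecode: 03:45:30:08.

03:45:30:08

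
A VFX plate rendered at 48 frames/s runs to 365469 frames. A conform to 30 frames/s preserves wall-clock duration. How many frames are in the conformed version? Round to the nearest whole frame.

Frames at target rate = 365469 × (30) / (48) = 1827345/8 ≈ 228418.125.
Nearest whole frame: 228418.

228418 frames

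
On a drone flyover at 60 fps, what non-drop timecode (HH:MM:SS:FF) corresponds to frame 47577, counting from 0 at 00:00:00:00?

00:13:12:57

47577 ÷ 60 = 792 full seconds, remainder 57 frames.
792 s = 0 h 13 min 12 s.
Timecode: 00:13:12:57.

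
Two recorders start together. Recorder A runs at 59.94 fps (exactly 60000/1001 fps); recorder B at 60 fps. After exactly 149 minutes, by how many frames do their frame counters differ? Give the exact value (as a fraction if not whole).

149 min = 8940 s.
A emits 60000/1001 × 8940 = 536400000/1001 frames; B emits 60 × 8940 = 536400.
Difference = 536400/1001 frames (≈ 535.8641); B is ahead of A.

536400/1001 frames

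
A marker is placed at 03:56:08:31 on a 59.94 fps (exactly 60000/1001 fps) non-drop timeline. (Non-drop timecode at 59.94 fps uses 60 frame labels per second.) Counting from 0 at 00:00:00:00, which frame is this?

Total seconds to the label: (3 × 3600 + 56 × 60 + 8) = 14168.
Frame index = 14168 × 60 + 31 = 850111.

frame 850111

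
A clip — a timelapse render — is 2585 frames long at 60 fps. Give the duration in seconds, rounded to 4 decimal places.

43.0833 seconds

Running time = 2585 × 1/60 = 517/12 s ≈ 43.0833 s.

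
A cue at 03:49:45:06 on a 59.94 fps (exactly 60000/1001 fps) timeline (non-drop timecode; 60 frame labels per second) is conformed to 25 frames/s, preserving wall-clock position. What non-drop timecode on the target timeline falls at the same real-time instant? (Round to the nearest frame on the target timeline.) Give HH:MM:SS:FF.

Source frame index: (3×3600 + 49×60 + 45) × 60 + 6 = 827106.
Real time: 827106 / (60000/1001) = 137988851/10000 s.
Target frame: (137988851/10000) × (25) = 137988851/400 ≈ 344972.128 → 344972.
At 25 labels/s: frame 344972 → 03:49:58:22.

03:49:58:22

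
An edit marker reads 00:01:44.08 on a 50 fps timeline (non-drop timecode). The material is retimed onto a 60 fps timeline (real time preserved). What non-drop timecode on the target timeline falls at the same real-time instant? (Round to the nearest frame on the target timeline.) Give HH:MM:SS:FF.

Source frame index: (0×3600 + 1×60 + 44) × 50 + 8 = 5208.
Real time: 5208 / (50) = 2604/25 s.
Target frame: (2604/25) × (60) = 31248/5 ≈ 6249.600 → 6250.
At 60 labels/s: frame 6250 → 00:01:44:10.

00:01:44:10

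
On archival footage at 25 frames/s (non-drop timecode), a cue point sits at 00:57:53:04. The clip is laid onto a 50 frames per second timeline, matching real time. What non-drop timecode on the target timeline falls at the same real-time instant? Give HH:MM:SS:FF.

00:57:53:08

Source frame index: (0×3600 + 57×60 + 53) × 25 + 4 = 86829.
Real time: 86829 / (25) = 86829/25 s.
Target frame: (86829/25) × (50) = 173658.
At 50 labels/s: frame 173658 → 00:57:53:08.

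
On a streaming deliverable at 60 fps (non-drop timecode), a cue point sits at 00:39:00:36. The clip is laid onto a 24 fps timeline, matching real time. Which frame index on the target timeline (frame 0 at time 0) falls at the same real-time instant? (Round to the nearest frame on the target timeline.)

frame 56174

Source frame index: (0×3600 + 39×60 + 0) × 60 + 36 = 140436.
Real time: 140436 / (60) = 11703/5 s.
Target frame: (11703/5) × (24) = 280872/5 ≈ 56174.400 → 56174.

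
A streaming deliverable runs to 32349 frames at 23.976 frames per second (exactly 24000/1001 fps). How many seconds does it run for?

1349.222875 seconds

Running time = 32349 / (24000/1001) = 1349.222875 s.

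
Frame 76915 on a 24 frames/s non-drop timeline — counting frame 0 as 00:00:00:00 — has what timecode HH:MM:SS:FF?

00:53:24:19

76915 ÷ 24 = 3204 full seconds, remainder 19 frames.
3204 s = 0 h 53 min 24 s.
Timecode: 00:53:24:19.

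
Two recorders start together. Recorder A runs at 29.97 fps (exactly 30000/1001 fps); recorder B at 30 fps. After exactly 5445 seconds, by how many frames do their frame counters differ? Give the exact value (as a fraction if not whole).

A emits 30000/1001 × 5445 = 14850000/91 frames; B emits 30 × 5445 = 163350.
Difference = 14850/91 frames (≈ 163.1868); B is ahead of A.

14850/91 frames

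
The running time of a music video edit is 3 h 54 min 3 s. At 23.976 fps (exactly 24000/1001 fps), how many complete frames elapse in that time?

3 h 54 min 3 s = 14043 s.
Frames = 14043 × 24000/1001 = 337032000/1001 ≈ 336695.3047.
Complete frames: 336695.

336695 frames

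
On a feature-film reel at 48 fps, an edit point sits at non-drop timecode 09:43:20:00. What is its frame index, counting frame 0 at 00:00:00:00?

Total seconds to the label: (9 × 3600 + 43 × 60 + 20) = 35000.
Frame index = 35000 × 48 + 0 = 1680000.

1680000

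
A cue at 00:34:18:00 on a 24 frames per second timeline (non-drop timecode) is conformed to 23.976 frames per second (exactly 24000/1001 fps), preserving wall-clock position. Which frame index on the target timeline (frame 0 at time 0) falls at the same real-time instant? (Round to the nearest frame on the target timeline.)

Source frame index: (0×3600 + 34×60 + 18) × 24 + 0 = 49392.
Real time: 49392 / (24) = 2058 s.
Target frame: (2058) × (24000/1001) = 7056000/143 ≈ 49342.657 → 49343.

frame 49343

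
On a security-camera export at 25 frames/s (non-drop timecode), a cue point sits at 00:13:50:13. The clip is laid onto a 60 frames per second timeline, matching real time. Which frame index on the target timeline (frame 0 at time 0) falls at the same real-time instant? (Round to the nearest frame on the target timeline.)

Source frame index: (0×3600 + 13×60 + 50) × 25 + 13 = 20763.
Real time: 20763 / (25) = 20763/25 s.
Target frame: (20763/25) × (60) = 249156/5 ≈ 49831.200 → 49831.

frame 49831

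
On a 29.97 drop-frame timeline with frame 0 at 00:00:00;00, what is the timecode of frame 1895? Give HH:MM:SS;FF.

00:01:03;07

Ten DF minutes hold 17982 frames, so frame 1895 lies in block 0 (frames 0–17981) with 1895 frames into that block.
The block's first minute is 1800 frames and the rest 1798 each; 1895 frames reaches minute 1, so 0 × 18 + 1 × 2 = 2 labels have been skipped so far.
Adding those back, label number 1895 + 2 = 1897 at 30 labels/s is 63 s + 7 f = 0 h 1 min 3 s frame 7, i.e. 00:01:03;07.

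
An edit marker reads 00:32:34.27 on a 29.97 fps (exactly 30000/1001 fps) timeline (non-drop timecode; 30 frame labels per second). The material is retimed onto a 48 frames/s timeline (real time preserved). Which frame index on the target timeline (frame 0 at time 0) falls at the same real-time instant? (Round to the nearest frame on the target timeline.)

frame 93929

Source frame index: (0×3600 + 32×60 + 34) × 30 + 27 = 58647.
Real time: 58647 / (30000/1001) = 19568549/10000 s.
Target frame: (19568549/10000) × (48) = 58705647/625 ≈ 93929.035 → 93929.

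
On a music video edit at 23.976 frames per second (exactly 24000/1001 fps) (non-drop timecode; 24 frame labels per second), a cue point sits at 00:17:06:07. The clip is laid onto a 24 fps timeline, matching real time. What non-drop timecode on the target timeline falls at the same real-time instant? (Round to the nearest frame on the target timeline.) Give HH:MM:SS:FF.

Source frame index: (0×3600 + 17×60 + 6) × 24 + 7 = 24631.
Real time: 24631 / (24000/1001) = 24655631/24000 s.
Target frame: (24655631/24000) × (24) = 24655631/1000 ≈ 24655.631 → 24656.
At 24 labels/s: frame 24656 → 00:17:07:08.

00:17:07:08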